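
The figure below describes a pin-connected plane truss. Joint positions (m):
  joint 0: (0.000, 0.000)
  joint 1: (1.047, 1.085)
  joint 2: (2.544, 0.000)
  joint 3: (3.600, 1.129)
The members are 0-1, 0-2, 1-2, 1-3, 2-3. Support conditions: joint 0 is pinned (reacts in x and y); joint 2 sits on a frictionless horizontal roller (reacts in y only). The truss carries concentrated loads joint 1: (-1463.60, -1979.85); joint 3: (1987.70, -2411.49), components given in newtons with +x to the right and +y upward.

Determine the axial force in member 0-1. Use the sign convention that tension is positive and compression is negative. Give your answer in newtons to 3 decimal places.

130.448

N=4 nodes, M=5 members, R=3 reactions → 2N=8, M+R=8
member 0 (0-1): L=1.5078, (cx,cy)=(0.6944,0.7196)
member 1 (0-2): L=2.5440, (cx,cy)=(1.0000,0.0000)
member 2 (1-2): L=1.8488, (cx,cy)=(0.8097,-0.5869)
member 3 (1-3): L=2.5534, (cx,cy)=(0.9999,0.0172)
member 4 (2-3): L=1.5459, (cx,cy)=(0.6831,0.7303)
solve A·x = −loads:
  F[0-1] = +130.4483 N (tension)
  F[0-2] = +433.5176 N (tension)
  F[1-2] = -3406.9740 N (compression)
  F[1-3] = +4313.4292 N (tension)
  F[2-3] = -3403.7237 N (compression)
  Rx@0 = -524.1000 N
  Ry@0 = -93.8700 N
  Ry@2 = +4485.2100 N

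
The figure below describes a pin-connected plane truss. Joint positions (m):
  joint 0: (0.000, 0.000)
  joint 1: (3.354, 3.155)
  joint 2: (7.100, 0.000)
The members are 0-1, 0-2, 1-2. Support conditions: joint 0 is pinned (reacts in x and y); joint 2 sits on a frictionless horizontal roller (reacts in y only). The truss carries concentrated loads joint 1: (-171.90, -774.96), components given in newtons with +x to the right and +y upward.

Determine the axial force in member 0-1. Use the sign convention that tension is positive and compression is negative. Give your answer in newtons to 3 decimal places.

-708.235

N=3 nodes, M=3 members, R=3 reactions → 2N=6, M+R=6
member 0 (0-1): L=4.6047, (cx,cy)=(0.7284,0.6852)
member 1 (0-2): L=7.1000, (cx,cy)=(1.0000,0.0000)
member 2 (1-2): L=4.8976, (cx,cy)=(0.7649,-0.6442)
solve A·x = −loads:
  F[0-1] = -708.2346 N (compression)
  F[0-2] = +343.9673 N (tension)
  F[1-2] = -449.7107 N (compression)
  Rx@0 = +171.9000 N
  Ry@0 = +485.2598 N
  Ry@2 = +289.7002 N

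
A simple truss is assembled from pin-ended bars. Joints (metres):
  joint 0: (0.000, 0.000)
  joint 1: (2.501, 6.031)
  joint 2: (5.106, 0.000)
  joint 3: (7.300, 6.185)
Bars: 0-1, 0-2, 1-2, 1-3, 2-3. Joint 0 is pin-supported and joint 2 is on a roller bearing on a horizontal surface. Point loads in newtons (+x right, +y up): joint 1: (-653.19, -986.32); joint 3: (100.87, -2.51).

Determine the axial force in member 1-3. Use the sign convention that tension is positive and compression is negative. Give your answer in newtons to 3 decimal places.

102.985

N=4 nodes, M=5 members, R=3 reactions → 2N=8, M+R=8
member 0 (0-1): L=6.5290, (cx,cy)=(0.3831,0.9237)
member 1 (0-2): L=5.1060, (cx,cy)=(1.0000,0.0000)
member 2 (1-2): L=6.5695, (cx,cy)=(0.3965,-0.9180)
member 3 (1-3): L=4.8015, (cx,cy)=(0.9995,0.0321)
member 4 (2-3): L=6.5626, (cx,cy)=(0.3343,0.9425)
solve A·x = −loads:
  F[0-1] = -1246.5438 N (compression)
  F[0-2] = -74.8194 N (compression)
  F[1-2] = +183.4866 N (tension)
  F[1-3] = +102.9851 N (tension)
  F[2-3] = -6.1680 N (compression)
  Rx@0 = +552.3200 N
  Ry@0 = +1151.4619 N
  Ry@2 = -162.6319 N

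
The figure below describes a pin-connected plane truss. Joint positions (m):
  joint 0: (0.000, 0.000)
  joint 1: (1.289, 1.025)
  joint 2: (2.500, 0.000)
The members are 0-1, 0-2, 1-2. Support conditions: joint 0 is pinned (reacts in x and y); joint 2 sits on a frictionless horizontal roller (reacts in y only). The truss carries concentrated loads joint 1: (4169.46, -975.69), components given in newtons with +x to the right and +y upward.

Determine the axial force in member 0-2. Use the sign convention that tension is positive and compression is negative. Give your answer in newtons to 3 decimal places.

N=3 nodes, M=3 members, R=3 reactions → 2N=6, M+R=6
member 0 (0-1): L=1.6469, (cx,cy)=(0.7827,0.6224)
member 1 (0-2): L=2.5000, (cx,cy)=(1.0000,0.0000)
member 2 (1-2): L=1.5866, (cx,cy)=(0.7633,-0.6461)
solve A·x = −loads:
  F[0-1] = +1987.2442 N (tension)
  F[0-2] = +2614.0402 N (tension)
  F[1-2] = -3424.6984 N (compression)
  Rx@0 = -4169.4600 N
  Ry@0 = -1236.8544 N
  Ry@2 = +2212.5444 N

2614.040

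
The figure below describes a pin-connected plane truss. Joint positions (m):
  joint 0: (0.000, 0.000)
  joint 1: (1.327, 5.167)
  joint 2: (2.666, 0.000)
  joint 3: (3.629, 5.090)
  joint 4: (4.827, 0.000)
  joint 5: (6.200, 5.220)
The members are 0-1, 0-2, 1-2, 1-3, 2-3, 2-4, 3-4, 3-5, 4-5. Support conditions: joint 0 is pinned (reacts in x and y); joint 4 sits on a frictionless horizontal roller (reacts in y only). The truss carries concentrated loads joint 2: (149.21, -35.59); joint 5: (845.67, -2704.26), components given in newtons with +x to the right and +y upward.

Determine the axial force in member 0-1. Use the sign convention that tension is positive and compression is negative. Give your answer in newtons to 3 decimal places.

1721.917

N=6 nodes, M=9 members, R=3 reactions → 2N=12, M+R=12
member 0 (0-1): L=5.3347, (cx,cy)=(0.2487,0.9686)
member 1 (0-2): L=2.6660, (cx,cy)=(1.0000,0.0000)
member 2 (1-2): L=5.3377, (cx,cy)=(0.2509,-0.9680)
member 3 (1-3): L=2.3033, (cx,cy)=(0.9994,-0.0334)
member 4 (2-3): L=5.1803, (cx,cy)=(0.1859,0.9826)
member 5 (2-4): L=2.1610, (cx,cy)=(1.0000,0.0000)
member 6 (3-4): L=5.2291, (cx,cy)=(0.2291,-0.9734)
member 7 (3-5): L=2.5743, (cx,cy)=(0.9987,0.0505)
member 8 (4-5): L=5.3975, (cx,cy)=(0.2544,0.9671)
solve A·x = −loads:
  F[0-1] = +1721.9165 N (tension)
  F[0-2] = +566.5539 N (tension)
  F[1-2] = -1752.8788 N (compression)
  F[1-3] = +868.5355 N (tension)
  F[2-3] = +1763.1514 N (tension)
  F[2-4] = -350.1441 N (compression)
  F[3-4] = -1667.9597 N (compression)
  F[3-5] = +1579.9650 N (tension)
  F[4-5] = -2878.7415 N (compression)
  Rx@0 = -994.8800 N
  Ry@0 = -1667.7929 N
  Ry@4 = +4407.6429 N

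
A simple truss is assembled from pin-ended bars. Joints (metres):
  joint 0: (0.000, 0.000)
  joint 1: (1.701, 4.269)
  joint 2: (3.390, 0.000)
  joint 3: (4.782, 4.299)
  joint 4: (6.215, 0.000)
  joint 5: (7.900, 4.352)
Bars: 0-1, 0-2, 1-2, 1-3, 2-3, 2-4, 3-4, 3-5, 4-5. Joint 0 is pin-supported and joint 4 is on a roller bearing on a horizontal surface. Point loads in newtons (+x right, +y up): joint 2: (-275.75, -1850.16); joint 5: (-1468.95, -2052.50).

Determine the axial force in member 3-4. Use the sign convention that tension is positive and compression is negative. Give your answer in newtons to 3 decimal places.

N=6 nodes, M=9 members, R=3 reactions → 2N=12, M+R=12
member 0 (0-1): L=4.5954, (cx,cy)=(0.3702,0.9290)
member 1 (0-2): L=3.3900, (cx,cy)=(1.0000,0.0000)
member 2 (1-2): L=4.5910, (cx,cy)=(0.3679,-0.9299)
member 3 (1-3): L=3.0811, (cx,cy)=(1.0000,0.0097)
member 4 (2-3): L=4.5187, (cx,cy)=(0.3081,0.9514)
member 5 (2-4): L=2.8250, (cx,cy)=(1.0000,0.0000)
member 6 (3-4): L=4.5315, (cx,cy)=(0.3162,-0.9487)
member 7 (3-5): L=3.1185, (cx,cy)=(0.9999,0.0170)
member 8 (4-5): L=4.6668, (cx,cy)=(0.3611,0.9325)
solve A·x = −loads:
  F[0-1] = -1413.5328 N (compression)
  F[0-2] = -1221.4777 N (compression)
  F[1-2] = +1401.2934 N (tension)
  F[1-3] = -1038.8010 N (compression)
  F[2-3] = +575.1109 N (tension)
  F[2-4] = -607.3612 N (compression)
  F[3-4] = -578.2394 N (compression)
  F[3-5] = -678.8315 N (compression)
  F[4-5] = -2188.6003 N (compression)
  Rx@0 = +1744.7000 N
  Ry@0 = +1313.1311 N
  Ry@4 = +2589.5289 N

-578.239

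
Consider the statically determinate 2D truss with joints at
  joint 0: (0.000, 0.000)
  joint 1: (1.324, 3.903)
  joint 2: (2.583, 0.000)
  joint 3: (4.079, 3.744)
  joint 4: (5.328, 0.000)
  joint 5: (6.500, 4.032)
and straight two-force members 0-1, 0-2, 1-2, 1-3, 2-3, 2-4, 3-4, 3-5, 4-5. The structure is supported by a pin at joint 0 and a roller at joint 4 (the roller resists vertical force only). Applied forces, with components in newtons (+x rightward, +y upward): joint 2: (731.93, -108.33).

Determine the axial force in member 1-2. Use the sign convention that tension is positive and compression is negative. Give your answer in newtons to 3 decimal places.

N=6 nodes, M=9 members, R=3 reactions → 2N=12, M+R=12
member 0 (0-1): L=4.1215, (cx,cy)=(0.3212,0.9470)
member 1 (0-2): L=2.5830, (cx,cy)=(1.0000,0.0000)
member 2 (1-2): L=4.1010, (cx,cy)=(0.3070,-0.9517)
member 3 (1-3): L=2.7596, (cx,cy)=(0.9983,-0.0576)
member 4 (2-3): L=4.0318, (cx,cy)=(0.3710,0.9286)
member 5 (2-4): L=2.7450, (cx,cy)=(1.0000,0.0000)
member 6 (3-4): L=3.9468, (cx,cy)=(0.3165,-0.9486)
member 7 (3-5): L=2.4381, (cx,cy)=(0.9930,0.1181)
member 8 (4-5): L=4.1989, (cx,cy)=(0.2791,0.9603)
solve A·x = −loads:
  F[0-1] = -58.9357 N (compression)
  F[0-2] = +750.8629 N (tension)
  F[1-2] = +60.9261 N (tension)
  F[1-3] = -37.6995 N (compression)
  F[2-3] = +54.2163 N (tension)
  F[2-4] = +17.5201 N (tension)
  F[3-4] = -55.3634 N (compression)
  F[3-5] = +0.0000 N (tension)
  F[4-5] = -0.0000 N (compression)
  Rx@0 = -731.9300 N
  Ry@0 = +55.8119 N
  Ry@4 = +52.5181 N

60.926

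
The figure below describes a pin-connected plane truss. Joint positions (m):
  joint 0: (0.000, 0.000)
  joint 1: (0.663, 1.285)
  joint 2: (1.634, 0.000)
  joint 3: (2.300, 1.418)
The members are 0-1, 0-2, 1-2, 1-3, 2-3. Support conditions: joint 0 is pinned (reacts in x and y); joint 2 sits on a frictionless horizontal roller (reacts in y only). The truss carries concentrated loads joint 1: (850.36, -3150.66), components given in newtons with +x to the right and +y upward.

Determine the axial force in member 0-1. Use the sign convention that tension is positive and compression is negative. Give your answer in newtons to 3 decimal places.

-1354.290

N=4 nodes, M=5 members, R=3 reactions → 2N=8, M+R=8
member 0 (0-1): L=1.4460, (cx,cy)=(0.4585,0.8887)
member 1 (0-2): L=1.6340, (cx,cy)=(1.0000,0.0000)
member 2 (1-2): L=1.6106, (cx,cy)=(0.6029,-0.7978)
member 3 (1-3): L=1.6424, (cx,cy)=(0.9967,0.0810)
member 4 (2-3): L=1.5666, (cx,cy)=(0.4251,0.9051)
solve A·x = −loads:
  F[0-1] = -1354.2900 N (compression)
  F[0-2] = +1471.3285 N (tension)
  F[1-2] = -2440.5119 N (compression)
  F[1-3] = +0.0000 N (tension)
  F[2-3] = -0.0000 N (compression)
  Rx@0 = -850.3600 N
  Ry@0 = +1203.5363 N
  Ry@2 = +1947.1237 N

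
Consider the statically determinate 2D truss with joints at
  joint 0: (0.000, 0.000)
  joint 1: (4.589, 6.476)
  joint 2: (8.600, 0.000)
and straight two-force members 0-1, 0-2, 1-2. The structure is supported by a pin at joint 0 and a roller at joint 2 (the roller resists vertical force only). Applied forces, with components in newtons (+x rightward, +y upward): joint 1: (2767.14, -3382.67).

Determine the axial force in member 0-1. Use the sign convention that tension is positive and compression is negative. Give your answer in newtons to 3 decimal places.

N=3 nodes, M=3 members, R=3 reactions → 2N=6, M+R=6
member 0 (0-1): L=7.9371, (cx,cy)=(0.5782,0.8159)
member 1 (0-2): L=8.6000, (cx,cy)=(1.0000,0.0000)
member 2 (1-2): L=7.6175, (cx,cy)=(0.5265,-0.8501)
solve A·x = −loads:
  F[0-1] = +620.2348 N (tension)
  F[0-2] = +2408.5381 N (tension)
  F[1-2] = -4574.1962 N (compression)
  Rx@0 = -2767.1400 N
  Ry@0 = -506.0592 N
  Ry@2 = +3888.7292 N

620.235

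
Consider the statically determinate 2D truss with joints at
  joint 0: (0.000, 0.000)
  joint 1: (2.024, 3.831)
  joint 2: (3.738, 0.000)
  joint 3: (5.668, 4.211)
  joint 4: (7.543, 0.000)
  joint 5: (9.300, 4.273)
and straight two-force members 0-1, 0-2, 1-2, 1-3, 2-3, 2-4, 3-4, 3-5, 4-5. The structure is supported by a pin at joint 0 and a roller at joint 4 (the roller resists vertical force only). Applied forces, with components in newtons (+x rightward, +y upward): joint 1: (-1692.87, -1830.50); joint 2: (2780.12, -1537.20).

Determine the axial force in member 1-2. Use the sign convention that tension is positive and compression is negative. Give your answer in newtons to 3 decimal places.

N=6 nodes, M=9 members, R=3 reactions → 2N=12, M+R=12
member 0 (0-1): L=4.3328, (cx,cy)=(0.4671,0.8842)
member 1 (0-2): L=3.7380, (cx,cy)=(1.0000,0.0000)
member 2 (1-2): L=4.1969, (cx,cy)=(0.4084,-0.9128)
member 3 (1-3): L=3.6638, (cx,cy)=(0.9946,0.1037)
member 4 (2-3): L=4.6322, (cx,cy)=(0.4166,0.9091)
member 5 (2-4): L=3.8050, (cx,cy)=(1.0000,0.0000)
member 6 (3-4): L=4.6096, (cx,cy)=(0.4068,-0.9135)
member 7 (3-5): L=3.6325, (cx,cy)=(0.9999,0.0171)
member 8 (4-5): L=4.6201, (cx,cy)=(0.3803,0.9249)
solve A·x = −loads:
  F[0-1] = -3364.1565 N (compression)
  F[0-2] = +2658.7641 N (tension)
  F[1-2] = +1210.7002 N (tension)
  F[1-3] = -375.1076 N (compression)
  F[2-3] = +475.2833 N (tension)
  F[2-4] = +175.0591 N (tension)
  F[3-4] = -430.3718 N (compression)
  F[3-5] = -0.0000 N (compression)
  F[4-5] = -0.0000 N (compression)
  Rx@0 = -1087.2500 N
  Ry@0 = +2974.5407 N
  Ry@4 = +393.1593 N

1210.700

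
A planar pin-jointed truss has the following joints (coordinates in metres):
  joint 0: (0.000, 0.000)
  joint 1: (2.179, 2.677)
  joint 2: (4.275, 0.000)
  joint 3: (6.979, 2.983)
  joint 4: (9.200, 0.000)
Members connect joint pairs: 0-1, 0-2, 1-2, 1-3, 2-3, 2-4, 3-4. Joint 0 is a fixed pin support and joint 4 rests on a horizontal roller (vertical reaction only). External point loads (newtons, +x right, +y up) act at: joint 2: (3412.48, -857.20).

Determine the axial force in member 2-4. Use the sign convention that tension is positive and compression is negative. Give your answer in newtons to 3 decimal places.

N=5 nodes, M=7 members, R=3 reactions → 2N=10, M+R=10
member 0 (0-1): L=3.4517, (cx,cy)=(0.6313,0.7756)
member 1 (0-2): L=4.2750, (cx,cy)=(1.0000,0.0000)
member 2 (1-2): L=3.3999, (cx,cy)=(0.6165,-0.7874)
member 3 (1-3): L=4.8097, (cx,cy)=(0.9980,0.0636)
member 4 (2-3): L=4.0262, (cx,cy)=(0.6716,0.7409)
member 5 (2-4): L=4.9250, (cx,cy)=(1.0000,0.0000)
member 6 (3-4): L=3.7190, (cx,cy)=(0.5972,-0.8021)
solve A·x = −loads:
  F[0-1] = -591.6812 N (compression)
  F[0-2] = +3785.9962 N (tension)
  F[1-2] = +526.2926 N (tension)
  F[1-3] = -699.3833 N (compression)
  F[2-3] = +597.6655 N (tension)
  F[2-4] = +296.5690 N (tension)
  F[3-4] = -496.5992 N (compression)
  Rx@0 = -3412.4800 N
  Ry@0 = +458.8815 N
  Ry@4 = +398.3185 N

296.569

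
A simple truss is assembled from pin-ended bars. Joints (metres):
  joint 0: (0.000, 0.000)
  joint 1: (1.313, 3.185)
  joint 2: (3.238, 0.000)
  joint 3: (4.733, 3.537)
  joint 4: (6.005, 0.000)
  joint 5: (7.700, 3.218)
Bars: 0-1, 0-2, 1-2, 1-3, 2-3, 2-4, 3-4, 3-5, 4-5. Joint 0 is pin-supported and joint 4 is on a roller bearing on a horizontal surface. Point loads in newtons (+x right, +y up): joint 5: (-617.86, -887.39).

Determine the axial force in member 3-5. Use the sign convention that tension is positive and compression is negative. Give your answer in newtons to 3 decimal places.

N=6 nodes, M=9 members, R=3 reactions → 2N=12, M+R=12
member 0 (0-1): L=3.4450, (cx,cy)=(0.3811,0.9245)
member 1 (0-2): L=3.2380, (cx,cy)=(1.0000,0.0000)
member 2 (1-2): L=3.7215, (cx,cy)=(0.5173,-0.8558)
member 3 (1-3): L=3.4381, (cx,cy)=(0.9947,0.1024)
member 4 (2-3): L=3.8400, (cx,cy)=(0.3893,0.9211)
member 5 (2-4): L=2.7670, (cx,cy)=(1.0000,0.0000)
member 6 (3-4): L=3.7588, (cx,cy)=(0.3384,-0.9410)
member 7 (3-5): L=2.9841, (cx,cy)=(0.9943,-0.1069)
member 8 (4-5): L=3.6371, (cx,cy)=(0.4660,0.8848)
solve A·x = −loads:
  F[0-1] = -87.2062 N (compression)
  F[0-2] = -584.6231 N (compression)
  F[1-2] = +84.9257 N (tension)
  F[1-3] = -77.5731 N (compression)
  F[2-3] = -78.9077 N (compression)
  F[2-4] = -509.9738 N (compression)
  F[3-4] = +101.9479 N (tension)
  F[3-5] = -143.2069 N (compression)
  F[4-5] = -1020.2649 N (compression)
  Rx@0 = +617.8600 N
  Ry@0 = +80.6241 N
  Ry@4 = +806.7659 N

-143.207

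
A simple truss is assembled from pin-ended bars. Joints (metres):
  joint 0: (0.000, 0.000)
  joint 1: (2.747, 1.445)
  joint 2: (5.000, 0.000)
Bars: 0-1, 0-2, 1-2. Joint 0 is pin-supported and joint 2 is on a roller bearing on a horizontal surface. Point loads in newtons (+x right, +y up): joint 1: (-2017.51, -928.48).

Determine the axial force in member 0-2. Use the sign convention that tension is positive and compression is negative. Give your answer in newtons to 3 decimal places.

N=3 nodes, M=3 members, R=3 reactions → 2N=6, M+R=6
member 0 (0-1): L=3.1039, (cx,cy)=(0.8850,0.4655)
member 1 (0-2): L=5.0000, (cx,cy)=(1.0000,0.0000)
member 2 (1-2): L=2.6766, (cx,cy)=(0.8417,-0.5399)
solve A·x = −loads:
  F[0-1] = -2151.0888 N (compression)
  F[0-2] = -113.7468 N (compression)
  F[1-2] = +135.1316 N (tension)
  Rx@0 = +2017.5100 N
  Ry@0 = +1001.4335 N
  Ry@2 = -72.9535 N

-113.747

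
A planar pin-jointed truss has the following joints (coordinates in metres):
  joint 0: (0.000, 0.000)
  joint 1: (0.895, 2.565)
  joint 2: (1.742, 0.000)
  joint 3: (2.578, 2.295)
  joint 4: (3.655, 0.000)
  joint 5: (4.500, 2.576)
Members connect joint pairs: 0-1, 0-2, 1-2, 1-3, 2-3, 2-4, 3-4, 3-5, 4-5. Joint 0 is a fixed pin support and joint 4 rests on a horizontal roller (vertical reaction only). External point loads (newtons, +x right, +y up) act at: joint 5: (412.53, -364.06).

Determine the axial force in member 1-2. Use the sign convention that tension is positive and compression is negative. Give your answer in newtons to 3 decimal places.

-440.249

N=6 nodes, M=9 members, R=3 reactions → 2N=12, M+R=12
member 0 (0-1): L=2.7167, (cx,cy)=(0.3294,0.9442)
member 1 (0-2): L=1.7420, (cx,cy)=(1.0000,0.0000)
member 2 (1-2): L=2.7012, (cx,cy)=(0.3136,-0.9496)
member 3 (1-3): L=1.7045, (cx,cy)=(0.9874,-0.1584)
member 4 (2-3): L=2.4425, (cx,cy)=(0.3423,0.9396)
member 5 (2-4): L=1.9130, (cx,cy)=(1.0000,0.0000)
member 6 (3-4): L=2.5351, (cx,cy)=(0.4248,-0.9053)
member 7 (3-5): L=1.9424, (cx,cy)=(0.9895,0.1447)
member 8 (4-5): L=2.7111, (cx,cy)=(0.3117,0.9502)
solve A·x = −loads:
  F[0-1] = +397.0809 N (tension)
  F[0-2] = +281.7123 N (tension)
  F[1-2] = -440.2489 N (compression)
  F[1-3] = +272.3005 N (tension)
  F[2-3] = +444.9185 N (tension)
  F[2-4] = -8.6144 N (compression)
  F[3-4] = -323.9054 N (compression)
  F[3-5] = +564.6885 N (tension)
  F[4-5] = -469.1194 N (compression)
  Rx@0 = -412.5300 N
  Ry@0 = -374.9133 N
  Ry@4 = +738.9733 N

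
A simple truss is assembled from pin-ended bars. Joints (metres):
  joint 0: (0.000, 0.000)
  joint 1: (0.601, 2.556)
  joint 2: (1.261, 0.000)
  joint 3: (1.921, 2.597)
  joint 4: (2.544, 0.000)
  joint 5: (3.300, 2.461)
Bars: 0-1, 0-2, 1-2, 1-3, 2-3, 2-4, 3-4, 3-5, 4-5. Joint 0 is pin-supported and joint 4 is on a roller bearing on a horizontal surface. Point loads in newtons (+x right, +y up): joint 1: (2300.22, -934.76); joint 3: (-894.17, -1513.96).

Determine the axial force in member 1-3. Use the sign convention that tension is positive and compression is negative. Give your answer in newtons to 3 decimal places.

N=6 nodes, M=9 members, R=3 reactions → 2N=12, M+R=12
member 0 (0-1): L=2.6257, (cx,cy)=(0.2289,0.9735)
member 1 (0-2): L=1.2610, (cx,cy)=(1.0000,0.0000)
member 2 (1-2): L=2.6398, (cx,cy)=(0.2500,-0.9682)
member 3 (1-3): L=1.3206, (cx,cy)=(0.9995,0.0310)
member 4 (2-3): L=2.6796, (cx,cy)=(0.2463,0.9692)
member 5 (2-4): L=1.2830, (cx,cy)=(1.0000,0.0000)
member 6 (3-4): L=2.6707, (cx,cy)=(0.2333,-0.9724)
member 7 (3-5): L=1.3857, (cx,cy)=(0.9952,-0.0981)
member 8 (4-5): L=2.5745, (cx,cy)=(0.2936,0.9559)
solve A·x = −loads:
  F[0-1] = +322.1398 N (tension)
  F[0-2] = +1332.3152 N (tension)
  F[1-2] = -1349.8910 N (compression)
  F[1-3] = -1889.9025 N (compression)
  F[2-3] = +1348.5687 N (tension)
  F[2-4] = +662.6560 N (tension)
  F[3-4] = -2840.6789 N (compression)
  F[3-5] = -0.0000 N (compression)
  F[4-5] = +0.0000 N (tension)
  Rx@0 = -1406.0500 N
  Ry@0 = -313.5877 N
  Ry@4 = +2762.3077 N

-1889.903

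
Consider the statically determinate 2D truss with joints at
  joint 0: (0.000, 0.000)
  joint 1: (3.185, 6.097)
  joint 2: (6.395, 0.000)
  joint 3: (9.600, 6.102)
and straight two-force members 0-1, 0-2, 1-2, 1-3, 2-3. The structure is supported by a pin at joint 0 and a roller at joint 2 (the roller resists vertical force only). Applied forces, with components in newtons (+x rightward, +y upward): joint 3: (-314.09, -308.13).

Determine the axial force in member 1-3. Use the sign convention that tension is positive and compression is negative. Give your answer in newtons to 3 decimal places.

N=4 nodes, M=5 members, R=3 reactions → 2N=8, M+R=8
member 0 (0-1): L=6.8788, (cx,cy)=(0.4630,0.8863)
member 1 (0-2): L=6.3950, (cx,cy)=(1.0000,0.0000)
member 2 (1-2): L=6.8904, (cx,cy)=(0.4659,-0.8849)
member 3 (1-3): L=6.4150, (cx,cy)=(1.0000,0.0008)
member 4 (2-3): L=6.8925, (cx,cy)=(0.4650,0.8853)
solve A·x = −loads:
  F[0-1] = -163.9004 N (compression)
  F[0-2] = -238.2011 N (compression)
  F[1-2] = +164.0429 N (tension)
  F[1-3] = -152.3109 N (compression)
  F[2-3] = -347.9130 N (compression)
  Rx@0 = +314.0900 N
  Ry@0 = +145.2730 N
  Ry@2 = +162.8570 N

-152.311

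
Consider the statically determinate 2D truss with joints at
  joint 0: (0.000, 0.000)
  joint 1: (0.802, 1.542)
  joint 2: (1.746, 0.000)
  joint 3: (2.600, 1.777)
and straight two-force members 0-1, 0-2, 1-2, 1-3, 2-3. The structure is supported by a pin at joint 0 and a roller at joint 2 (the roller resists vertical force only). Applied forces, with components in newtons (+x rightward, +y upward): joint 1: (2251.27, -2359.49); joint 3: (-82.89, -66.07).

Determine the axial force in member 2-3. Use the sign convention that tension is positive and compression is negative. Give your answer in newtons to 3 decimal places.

-65.391

N=4 nodes, M=5 members, R=3 reactions → 2N=8, M+R=8
member 0 (0-1): L=1.7381, (cx,cy)=(0.4614,0.8872)
member 1 (0-2): L=1.7460, (cx,cy)=(1.0000,0.0000)
member 2 (1-2): L=1.8080, (cx,cy)=(0.5221,-0.8529)
member 3 (1-3): L=1.8133, (cx,cy)=(0.9916,0.1296)
member 4 (2-3): L=1.9716, (cx,cy)=(0.4332,0.9013)
solve A·x = −loads:
  F[0-1] = +744.4913 N (tension)
  F[0-2] = +1824.8529 N (tension)
  F[1-2] = -3549.3262 N (compression)
  F[1-3] = -55.0292 N (compression)
  F[2-3] = -65.3913 N (compression)
  Rx@0 = -2168.3800 N
  Ry@0 = -660.4972 N
  Ry@2 = +3086.0572 N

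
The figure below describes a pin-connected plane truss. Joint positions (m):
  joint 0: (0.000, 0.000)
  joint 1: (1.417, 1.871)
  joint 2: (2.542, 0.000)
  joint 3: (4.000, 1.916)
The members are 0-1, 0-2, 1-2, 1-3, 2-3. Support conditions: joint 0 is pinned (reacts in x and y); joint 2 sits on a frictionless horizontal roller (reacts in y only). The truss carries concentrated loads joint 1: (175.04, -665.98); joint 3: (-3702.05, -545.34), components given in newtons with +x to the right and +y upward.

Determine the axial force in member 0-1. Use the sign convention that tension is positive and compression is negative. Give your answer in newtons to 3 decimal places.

N=4 nodes, M=5 members, R=3 reactions → 2N=8, M+R=8
member 0 (0-1): L=2.3470, (cx,cy)=(0.6037,0.7972)
member 1 (0-2): L=2.5420, (cx,cy)=(1.0000,0.0000)
member 2 (1-2): L=2.1832, (cx,cy)=(0.5153,-0.8570)
member 3 (1-3): L=2.5834, (cx,cy)=(0.9998,0.0174)
member 4 (2-3): L=2.4077, (cx,cy)=(0.6056,0.7958)
solve A·x = −loads:
  F[0-1] = -3316.0542 N (compression)
  F[0-2] = -1524.9660 N (compression)
  F[1-2] = +2239.7398 N (tension)
  F[1-3] = -3331.7360 N (compression)
  F[2-3] = -612.3503 N (compression)
  Rx@0 = +3527.0100 N
  Ry@0 = +2643.4893 N
  Ry@2 = -1432.1693 N

-3316.054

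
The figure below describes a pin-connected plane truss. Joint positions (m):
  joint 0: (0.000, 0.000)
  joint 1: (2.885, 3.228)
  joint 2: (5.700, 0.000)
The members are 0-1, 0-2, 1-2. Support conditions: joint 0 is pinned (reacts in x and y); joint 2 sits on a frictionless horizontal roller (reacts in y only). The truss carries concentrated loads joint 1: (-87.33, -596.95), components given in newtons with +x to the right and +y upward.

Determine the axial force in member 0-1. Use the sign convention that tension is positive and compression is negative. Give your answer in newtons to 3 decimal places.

N=3 nodes, M=3 members, R=3 reactions → 2N=6, M+R=6
member 0 (0-1): L=4.3293, (cx,cy)=(0.6664,0.7456)
member 1 (0-2): L=5.7000, (cx,cy)=(1.0000,0.0000)
member 2 (1-2): L=4.2830, (cx,cy)=(0.6572,-0.7537)
solve A·x = −loads:
  F[0-1] = -461.7240 N (compression)
  F[0-2] = +220.3550 N (tension)
  F[1-2] = -335.2694 N (compression)
  Rx@0 = +87.3300 N
  Ry@0 = +344.2659 N
  Ry@2 = +252.6841 N

-461.724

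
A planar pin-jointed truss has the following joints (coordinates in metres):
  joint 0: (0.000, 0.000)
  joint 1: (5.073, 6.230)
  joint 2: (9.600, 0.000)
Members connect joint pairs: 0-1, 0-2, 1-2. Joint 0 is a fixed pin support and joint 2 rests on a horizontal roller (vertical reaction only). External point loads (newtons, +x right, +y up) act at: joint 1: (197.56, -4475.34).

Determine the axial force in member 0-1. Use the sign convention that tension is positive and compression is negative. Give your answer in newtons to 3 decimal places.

N=3 nodes, M=3 members, R=3 reactions → 2N=6, M+R=6
member 0 (0-1): L=8.0342, (cx,cy)=(0.6314,0.7754)
member 1 (0-2): L=9.6000, (cx,cy)=(1.0000,0.0000)
member 2 (1-2): L=7.7011, (cx,cy)=(0.5878,-0.8090)
solve A·x = −loads:
  F[0-1] = -2556.2325 N (compression)
  F[0-2] = +1811.6325 N (tension)
  F[1-2] = -3081.8481 N (compression)
  Rx@0 = -197.5600 N
  Ry@0 = +1982.1943 N
  Ry@2 = +2493.1457 N

-2556.232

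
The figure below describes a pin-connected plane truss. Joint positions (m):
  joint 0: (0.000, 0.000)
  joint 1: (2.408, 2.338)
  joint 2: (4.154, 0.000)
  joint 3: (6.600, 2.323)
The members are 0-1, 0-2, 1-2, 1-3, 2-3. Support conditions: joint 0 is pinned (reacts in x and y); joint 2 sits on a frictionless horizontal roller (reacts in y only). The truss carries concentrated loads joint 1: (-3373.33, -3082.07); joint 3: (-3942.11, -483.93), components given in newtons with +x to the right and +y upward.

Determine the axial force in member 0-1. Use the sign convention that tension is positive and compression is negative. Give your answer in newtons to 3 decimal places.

-7340.806

N=4 nodes, M=5 members, R=3 reactions → 2N=8, M+R=8
member 0 (0-1): L=3.3563, (cx,cy)=(0.7175,0.6966)
member 1 (0-2): L=4.1540, (cx,cy)=(1.0000,0.0000)
member 2 (1-2): L=2.9180, (cx,cy)=(0.5984,-0.8012)
member 3 (1-3): L=4.1920, (cx,cy)=(1.0000,-0.0036)
member 4 (2-3): L=3.3733, (cx,cy)=(0.7251,0.6886)
solve A·x = −loads:
  F[0-1] = -7340.8057 N (compression)
  F[0-2] = -2048.7198 N (compression)
  F[1-2] = +2550.8020 N (tension)
  F[1-3] = -3419.6941 N (compression)
  F[2-3] = -720.5015 N (compression)
  Rx@0 = +7315.4400 N
  Ry@0 = +5113.6178 N
  Ry@2 = -1547.6178 N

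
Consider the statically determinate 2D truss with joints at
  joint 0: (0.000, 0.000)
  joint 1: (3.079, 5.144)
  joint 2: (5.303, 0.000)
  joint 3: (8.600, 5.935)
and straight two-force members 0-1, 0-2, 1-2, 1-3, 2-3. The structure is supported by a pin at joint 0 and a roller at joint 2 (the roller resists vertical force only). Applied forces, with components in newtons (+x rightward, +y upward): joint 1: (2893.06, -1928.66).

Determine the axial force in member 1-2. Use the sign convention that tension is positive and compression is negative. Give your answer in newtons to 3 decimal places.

-4277.361

N=4 nodes, M=5 members, R=3 reactions → 2N=8, M+R=8
member 0 (0-1): L=5.9951, (cx,cy)=(0.5136,0.8580)
member 1 (0-2): L=5.3030, (cx,cy)=(1.0000,0.0000)
member 2 (1-2): L=5.6042, (cx,cy)=(0.3968,-0.9179)
member 3 (1-3): L=5.5774, (cx,cy)=(0.9899,0.1418)
member 4 (2-3): L=6.7893, (cx,cy)=(0.4856,0.8742)
solve A·x = −loads:
  F[0-1] = +2327.9482 N (tension)
  F[0-2] = +1697.4541 N (tension)
  F[1-2] = -4277.3606 N (compression)
  F[1-3] = -0.0000 N (compression)
  F[2-3] = +0.0000 N (tension)
  Rx@0 = -2893.0600 N
  Ry@0 = -1997.4657 N
  Ry@2 = +3926.1257 N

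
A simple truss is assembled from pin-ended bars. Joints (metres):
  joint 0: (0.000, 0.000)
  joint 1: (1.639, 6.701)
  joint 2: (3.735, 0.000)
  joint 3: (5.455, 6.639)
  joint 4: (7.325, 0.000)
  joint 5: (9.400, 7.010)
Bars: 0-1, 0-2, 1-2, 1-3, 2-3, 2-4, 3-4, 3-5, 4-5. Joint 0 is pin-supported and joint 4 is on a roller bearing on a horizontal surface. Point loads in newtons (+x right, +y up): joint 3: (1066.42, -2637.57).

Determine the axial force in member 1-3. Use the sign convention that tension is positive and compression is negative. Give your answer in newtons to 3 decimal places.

N=6 nodes, M=9 members, R=3 reactions → 2N=12, M+R=12
member 0 (0-1): L=6.8985, (cx,cy)=(0.2376,0.9714)
member 1 (0-2): L=3.7350, (cx,cy)=(1.0000,0.0000)
member 2 (1-2): L=7.0212, (cx,cy)=(0.2985,-0.9544)
member 3 (1-3): L=3.8165, (cx,cy)=(0.9999,-0.0162)
member 4 (2-3): L=6.8582, (cx,cy)=(0.2508,0.9680)
member 5 (2-4): L=3.5900, (cx,cy)=(1.0000,0.0000)
member 6 (3-4): L=6.8973, (cx,cy)=(0.2711,-0.9625)
member 7 (3-5): L=3.9624, (cx,cy)=(0.9956,0.0936)
member 8 (4-5): L=7.3107, (cx,cy)=(0.2838,0.9589)
solve A·x = −loads:
  F[0-1] = +301.8452 N (tension)
  F[0-2] = +994.7056 N (tension)
  F[1-2] = -310.0069 N (compression)
  F[1-3] = +164.2814 N (tension)
  F[2-3] = +305.6392 N (tension)
  F[2-4] = +825.5075 N (tension)
  F[3-4] = -3044.8134 N (compression)
  F[3-5] = +0.0000 N (tension)
  F[4-5] = -0.0000 N (compression)
  Rx@0 = -1066.4200 N
  Ry@0 = -293.2022 N
  Ry@4 = +2930.7722 N

164.281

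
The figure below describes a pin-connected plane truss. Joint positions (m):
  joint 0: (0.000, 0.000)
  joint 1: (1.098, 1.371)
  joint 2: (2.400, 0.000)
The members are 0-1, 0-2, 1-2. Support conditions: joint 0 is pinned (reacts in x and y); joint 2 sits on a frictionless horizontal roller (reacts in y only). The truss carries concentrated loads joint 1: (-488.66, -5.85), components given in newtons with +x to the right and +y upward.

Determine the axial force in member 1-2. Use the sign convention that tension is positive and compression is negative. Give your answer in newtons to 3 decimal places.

381.277

N=3 nodes, M=3 members, R=3 reactions → 2N=6, M+R=6
member 0 (0-1): L=1.7565, (cx,cy)=(0.6251,0.7805)
member 1 (0-2): L=2.4000, (cx,cy)=(1.0000,0.0000)
member 2 (1-2): L=1.8907, (cx,cy)=(0.6886,-0.7251)
solve A·x = −loads:
  F[0-1] = -361.7013 N (compression)
  F[0-2] = -262.5564 N (compression)
  F[1-2] = +381.2766 N (tension)
  Rx@0 = +488.6600 N
  Ry@0 = +282.3207 N
  Ry@2 = -276.4706 N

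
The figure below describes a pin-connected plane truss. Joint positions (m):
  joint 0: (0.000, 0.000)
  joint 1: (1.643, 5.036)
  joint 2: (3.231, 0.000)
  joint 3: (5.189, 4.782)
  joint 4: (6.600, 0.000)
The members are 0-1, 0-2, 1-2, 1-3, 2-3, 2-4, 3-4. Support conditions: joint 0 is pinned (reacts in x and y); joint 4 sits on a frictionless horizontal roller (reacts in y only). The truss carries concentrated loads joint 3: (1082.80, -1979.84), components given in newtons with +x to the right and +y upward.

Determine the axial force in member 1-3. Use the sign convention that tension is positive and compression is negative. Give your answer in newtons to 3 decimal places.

N=5 nodes, M=7 members, R=3 reactions → 2N=10, M+R=10
member 0 (0-1): L=5.2972, (cx,cy)=(0.3102,0.9507)
member 1 (0-2): L=3.2310, (cx,cy)=(1.0000,0.0000)
member 2 (1-2): L=5.2804, (cx,cy)=(0.3007,-0.9537)
member 3 (1-3): L=3.5551, (cx,cy)=(0.9974,-0.0714)
member 4 (2-3): L=5.1673, (cx,cy)=(0.3789,0.9254)
member 5 (2-4): L=3.3690, (cx,cy)=(1.0000,0.0000)
member 6 (3-4): L=4.9858, (cx,cy)=(0.2830,-0.9591)
solve A·x = −loads:
  F[0-1] = +380.0128 N (tension)
  F[0-2] = +964.9346 N (tension)
  F[1-2] = -396.6185 N (compression)
  F[1-3] = +237.7490 N (tension)
  F[2-3] = +408.7382 N (tension)
  F[2-4] = +690.7798 N (tension)
  F[3-4] = -2440.8978 N (compression)
  Rx@0 = -1082.8000 N
  Ry@0 = -361.2720 N
  Ry@4 = +2341.1120 N

237.749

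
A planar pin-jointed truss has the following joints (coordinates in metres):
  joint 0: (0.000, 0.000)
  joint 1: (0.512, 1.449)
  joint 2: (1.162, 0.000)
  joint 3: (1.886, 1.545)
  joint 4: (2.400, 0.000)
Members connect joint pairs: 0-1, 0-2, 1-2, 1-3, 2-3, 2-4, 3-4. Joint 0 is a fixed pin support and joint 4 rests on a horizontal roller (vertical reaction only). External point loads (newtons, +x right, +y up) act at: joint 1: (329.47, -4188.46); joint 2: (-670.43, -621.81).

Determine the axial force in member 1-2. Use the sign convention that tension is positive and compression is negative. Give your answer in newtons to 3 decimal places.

N=5 nodes, M=7 members, R=3 reactions → 2N=10, M+R=10
member 0 (0-1): L=1.5368, (cx,cy)=(0.3332,0.9429)
member 1 (0-2): L=1.1620, (cx,cy)=(1.0000,0.0000)
member 2 (1-2): L=1.5881, (cx,cy)=(0.4093,-0.9124)
member 3 (1-3): L=1.3773, (cx,cy)=(0.9976,0.0697)
member 4 (2-3): L=1.7062, (cx,cy)=(0.4243,0.9055)
member 5 (2-4): L=1.2380, (cx,cy)=(1.0000,0.0000)
member 6 (3-4): L=1.6283, (cx,cy)=(0.3157,-0.9489)
solve A·x = −loads:
  F[0-1] = -3623.7808 N (compression)
  F[0-2] = +866.3405 N (tension)
  F[1-2] = -934.1948 N (compression)
  F[1-3] = -1157.2273 N (compression)
  F[2-3] = +1628.0062 N (tension)
  F[2-4] = +463.6032 N (tension)
  F[3-4] = -1468.6091 N (compression)
  Rx@0 = +340.9600 N
  Ry@0 = +3416.7547 N
  Ry@4 = +1393.5153 N

-934.195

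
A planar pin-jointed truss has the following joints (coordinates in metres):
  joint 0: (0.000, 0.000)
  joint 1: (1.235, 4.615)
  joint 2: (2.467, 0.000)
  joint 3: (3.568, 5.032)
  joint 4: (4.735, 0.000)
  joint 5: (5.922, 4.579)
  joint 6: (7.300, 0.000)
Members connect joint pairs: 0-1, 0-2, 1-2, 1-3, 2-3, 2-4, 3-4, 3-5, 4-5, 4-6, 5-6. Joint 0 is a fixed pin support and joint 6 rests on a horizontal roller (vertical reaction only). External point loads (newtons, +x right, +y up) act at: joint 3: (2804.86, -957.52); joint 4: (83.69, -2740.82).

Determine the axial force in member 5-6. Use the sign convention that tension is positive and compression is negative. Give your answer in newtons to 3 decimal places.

-4364.358

N=7 nodes, M=11 members, R=3 reactions → 2N=14, M+R=14
member 0 (0-1): L=4.7774, (cx,cy)=(0.2585,0.9660)
member 1 (0-2): L=2.4670, (cx,cy)=(1.0000,0.0000)
member 2 (1-2): L=4.7766, (cx,cy)=(0.2579,-0.9662)
member 3 (1-3): L=2.3700, (cx,cy)=(0.9844,0.1760)
member 4 (2-3): L=5.1510, (cx,cy)=(0.2137,0.9769)
member 5 (2-4): L=2.2680, (cx,cy)=(1.0000,0.0000)
member 6 (3-4): L=5.1656, (cx,cy)=(0.2259,-0.9741)
member 7 (3-5): L=2.3972, (cx,cy)=(0.9820,-0.1890)
member 8 (4-5): L=4.7303, (cx,cy)=(0.2509,0.9680)
member 9 (4-6): L=2.5650, (cx,cy)=(1.0000,0.0000)
member 10 (5-6): L=4.7819, (cx,cy)=(0.2882,-0.9576)
solve A·x = −loads:
  F[0-1] = +497.7957 N (tension)
  F[0-2] = +2759.8651 N (tension)
  F[1-2] = -452.3254 N (compression)
  F[1-3] = +249.2385 N (tension)
  F[2-3] = +447.3597 N (tension)
  F[2-4] = +2547.5798 N (tension)
  F[3-4] = -1036.0791 N (compression)
  F[3-5] = -2270.7317 N (compression)
  F[4-5] = +3874.0648 N (tension)
  F[4-6] = +1257.6891 N (tension)
  F[5-6] = -4364.3579 N (compression)
  Rx@0 = -2888.5500 N
  Ry@0 = -480.8750 N
  Ry@6 = +4179.2150 N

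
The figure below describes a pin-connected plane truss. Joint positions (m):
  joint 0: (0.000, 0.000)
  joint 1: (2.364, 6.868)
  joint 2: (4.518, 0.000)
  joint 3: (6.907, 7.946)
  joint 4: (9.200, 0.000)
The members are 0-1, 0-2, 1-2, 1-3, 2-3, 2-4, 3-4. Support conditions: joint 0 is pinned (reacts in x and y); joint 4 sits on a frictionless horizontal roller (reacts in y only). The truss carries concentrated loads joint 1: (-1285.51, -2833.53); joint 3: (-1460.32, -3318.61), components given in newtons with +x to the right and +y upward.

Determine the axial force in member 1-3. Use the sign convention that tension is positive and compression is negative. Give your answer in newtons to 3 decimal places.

-1163.158

N=5 nodes, M=7 members, R=3 reactions → 2N=10, M+R=10
member 0 (0-1): L=7.2635, (cx,cy)=(0.3255,0.9456)
member 1 (0-2): L=4.5180, (cx,cy)=(1.0000,0.0000)
member 2 (1-2): L=7.1979, (cx,cy)=(0.2993,-0.9542)
member 3 (1-3): L=4.6691, (cx,cy)=(0.9730,0.2309)
member 4 (2-3): L=8.2974, (cx,cy)=(0.2879,0.9577)
member 5 (2-4): L=4.6820, (cx,cy)=(1.0000,0.0000)
member 6 (3-4): L=8.2702, (cx,cy)=(0.2773,-0.9608)
solve A·x = −loads:
  F[0-1] = -5450.2390 N (compression)
  F[0-2] = -971.9706 N (compression)
  F[1-2] = +2149.9455 N (tension)
  F[1-3] = -1163.1581 N (compression)
  F[2-3] = -2142.1314 N (compression)
  F[2-4] = +288.1814 N (tension)
  F[3-4] = -1039.3926 N (compression)
  Rx@0 = +2745.8300 N
  Ry@0 = +5153.4967 N
  Ry@4 = +998.6433 N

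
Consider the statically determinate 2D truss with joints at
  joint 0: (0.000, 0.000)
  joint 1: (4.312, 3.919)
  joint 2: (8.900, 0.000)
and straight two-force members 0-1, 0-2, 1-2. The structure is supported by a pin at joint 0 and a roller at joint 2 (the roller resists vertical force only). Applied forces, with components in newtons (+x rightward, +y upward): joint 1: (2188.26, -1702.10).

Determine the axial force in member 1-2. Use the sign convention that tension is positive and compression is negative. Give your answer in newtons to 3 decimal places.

N=3 nodes, M=3 members, R=3 reactions → 2N=6, M+R=6
member 0 (0-1): L=5.8268, (cx,cy)=(0.7400,0.6726)
member 1 (0-2): L=8.9000, (cx,cy)=(1.0000,0.0000)
member 2 (1-2): L=6.0339, (cx,cy)=(0.7604,-0.6495)
solve A·x = −loads:
  F[0-1] = +128.0592 N (tension)
  F[0-2] = +2093.4929 N (tension)
  F[1-2] = -2753.2669 N (compression)
  Rx@0 = -2188.2600 N
  Ry@0 = -86.1299 N
  Ry@2 = +1788.2299 N

-2753.267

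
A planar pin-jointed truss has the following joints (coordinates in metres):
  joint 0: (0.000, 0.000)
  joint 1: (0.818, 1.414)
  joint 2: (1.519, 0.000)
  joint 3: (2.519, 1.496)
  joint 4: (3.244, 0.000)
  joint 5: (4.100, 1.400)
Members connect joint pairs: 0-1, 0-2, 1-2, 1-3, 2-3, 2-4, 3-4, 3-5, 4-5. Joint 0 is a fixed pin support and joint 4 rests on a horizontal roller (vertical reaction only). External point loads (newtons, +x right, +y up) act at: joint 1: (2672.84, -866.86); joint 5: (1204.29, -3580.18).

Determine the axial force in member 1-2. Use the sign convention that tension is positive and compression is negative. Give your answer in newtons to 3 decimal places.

N=6 nodes, M=9 members, R=3 reactions → 2N=12, M+R=12
member 0 (0-1): L=1.6336, (cx,cy)=(0.5007,0.8656)
member 1 (0-2): L=1.5190, (cx,cy)=(1.0000,0.0000)
member 2 (1-2): L=1.5782, (cx,cy)=(0.4442,-0.8959)
member 3 (1-3): L=1.7030, (cx,cy)=(0.9988,0.0482)
member 4 (2-3): L=1.7994, (cx,cy)=(0.5557,0.8314)
member 5 (2-4): L=1.7250, (cx,cy)=(1.0000,0.0000)
member 6 (3-4): L=1.6624, (cx,cy)=(0.4361,-0.8999)
member 7 (3-5): L=1.5839, (cx,cy)=(0.9982,-0.0606)
member 8 (4-5): L=1.6410, (cx,cy)=(0.5216,0.8532)
solve A·x = −loads:
  F[0-1] = +2288.8405 N (tension)
  F[0-2] = +2731.0007 N (tension)
  F[1-2] = -3184.8795 N (compression)
  F[1-3] = -112.2141 N (compression)
  F[2-3] = +3432.2677 N (tension)
  F[2-4] = -591.0255 N (compression)
  F[3-4] = -3385.6656 N (compression)
  F[3-5] = +3277.8682 N (tension)
  F[4-5] = -3963.5064 N (compression)
  Rx@0 = -3877.1300 N
  Ry@0 = -1981.2064 N
  Ry@4 = +6428.2464 N

-3184.880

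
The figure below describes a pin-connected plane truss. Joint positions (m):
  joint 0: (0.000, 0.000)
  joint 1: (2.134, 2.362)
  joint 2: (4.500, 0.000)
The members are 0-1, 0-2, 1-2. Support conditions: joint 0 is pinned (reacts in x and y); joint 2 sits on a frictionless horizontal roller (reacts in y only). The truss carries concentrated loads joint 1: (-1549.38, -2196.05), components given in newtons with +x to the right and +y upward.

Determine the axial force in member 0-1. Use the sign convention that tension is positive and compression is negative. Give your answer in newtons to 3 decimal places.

-2652.096

N=3 nodes, M=3 members, R=3 reactions → 2N=6, M+R=6
member 0 (0-1): L=3.1832, (cx,cy)=(0.6704,0.7420)
member 1 (0-2): L=4.5000, (cx,cy)=(1.0000,0.0000)
member 2 (1-2): L=3.3432, (cx,cy)=(0.7077,-0.7065)
solve A·x = −loads:
  F[0-1] = -2652.0958 N (compression)
  F[0-2] = +228.5498 N (tension)
  F[1-2] = -322.9451 N (compression)
  Rx@0 = +1549.3800 N
  Ry@0 = +1967.8866 N
  Ry@2 = +228.1634 N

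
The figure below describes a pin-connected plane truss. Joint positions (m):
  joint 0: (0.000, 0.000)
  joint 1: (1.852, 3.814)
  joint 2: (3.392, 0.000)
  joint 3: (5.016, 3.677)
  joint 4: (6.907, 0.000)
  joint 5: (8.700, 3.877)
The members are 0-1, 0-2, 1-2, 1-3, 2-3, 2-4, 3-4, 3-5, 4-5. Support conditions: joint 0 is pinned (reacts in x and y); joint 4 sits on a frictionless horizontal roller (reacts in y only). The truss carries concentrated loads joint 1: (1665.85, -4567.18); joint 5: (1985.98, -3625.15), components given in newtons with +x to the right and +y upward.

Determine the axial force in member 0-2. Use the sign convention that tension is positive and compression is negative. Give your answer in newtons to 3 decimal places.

N=6 nodes, M=9 members, R=3 reactions → 2N=12, M+R=12
member 0 (0-1): L=4.2399, (cx,cy)=(0.4368,0.8996)
member 1 (0-2): L=3.3920, (cx,cy)=(1.0000,0.0000)
member 2 (1-2): L=4.1132, (cx,cy)=(0.3744,-0.9273)
member 3 (1-3): L=3.1670, (cx,cy)=(0.9991,-0.0433)
member 4 (2-3): L=4.0197, (cx,cy)=(0.4040,0.9148)
member 5 (2-4): L=3.5150, (cx,cy)=(1.0000,0.0000)
member 6 (3-4): L=4.1348, (cx,cy)=(0.4573,-0.8893)
member 7 (3-5): L=3.6894, (cx,cy)=(0.9985,0.0542)
member 8 (4-5): L=4.2715, (cx,cy)=(0.4198,0.9076)
solve A·x = −loads:
  F[0-1] = -407.8400 N (compression)
  F[0-2] = +3829.9769 N (tension)
  F[1-2] = -4522.7460 N (compression)
  F[1-3] = -150.7913 N (compression)
  F[2-3] = +4584.6065 N (tension)
  F[2-4] = +284.3859 N (tension)
  F[3-4] = -4493.8643 N (compression)
  F[3-5] = +3762.3615 N (tension)
  F[4-5] = -4218.7609 N (compression)
  Rx@0 = -3651.8300 N
  Ry@0 = +366.8749 N
  Ry@4 = +7825.4551 N

3829.977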